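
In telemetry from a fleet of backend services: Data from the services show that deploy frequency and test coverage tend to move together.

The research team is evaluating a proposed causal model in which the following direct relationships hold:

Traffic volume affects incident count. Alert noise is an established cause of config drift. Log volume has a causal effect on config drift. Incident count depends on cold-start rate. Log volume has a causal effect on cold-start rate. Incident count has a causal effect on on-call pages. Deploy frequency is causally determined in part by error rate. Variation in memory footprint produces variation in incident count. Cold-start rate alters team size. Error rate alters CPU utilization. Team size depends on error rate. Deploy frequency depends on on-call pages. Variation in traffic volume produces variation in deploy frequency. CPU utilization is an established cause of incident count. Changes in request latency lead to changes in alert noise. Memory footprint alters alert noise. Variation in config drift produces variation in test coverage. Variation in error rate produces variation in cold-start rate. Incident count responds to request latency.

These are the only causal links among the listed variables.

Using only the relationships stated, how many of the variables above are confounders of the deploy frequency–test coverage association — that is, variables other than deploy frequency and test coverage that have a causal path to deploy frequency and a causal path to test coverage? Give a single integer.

The common causes are: log volume (to deploy frequency via log volume → cold-start rate → incident count → on-call pages → deploy frequency; to test coverage via log volume → config drift → test coverage); memory footprint (to deploy frequency via memory footprint → incident count → on-call pages → deploy frequency; to test coverage via memory footprint → alert noise → config drift → test coverage); request latency (to deploy frequency via request latency → incident count → on-call pages → deploy frequency; to test coverage via request latency → alert noise → config drift → test coverage).
Every other variable lacks a causal path to at least one of deploy frequency and test coverage.

3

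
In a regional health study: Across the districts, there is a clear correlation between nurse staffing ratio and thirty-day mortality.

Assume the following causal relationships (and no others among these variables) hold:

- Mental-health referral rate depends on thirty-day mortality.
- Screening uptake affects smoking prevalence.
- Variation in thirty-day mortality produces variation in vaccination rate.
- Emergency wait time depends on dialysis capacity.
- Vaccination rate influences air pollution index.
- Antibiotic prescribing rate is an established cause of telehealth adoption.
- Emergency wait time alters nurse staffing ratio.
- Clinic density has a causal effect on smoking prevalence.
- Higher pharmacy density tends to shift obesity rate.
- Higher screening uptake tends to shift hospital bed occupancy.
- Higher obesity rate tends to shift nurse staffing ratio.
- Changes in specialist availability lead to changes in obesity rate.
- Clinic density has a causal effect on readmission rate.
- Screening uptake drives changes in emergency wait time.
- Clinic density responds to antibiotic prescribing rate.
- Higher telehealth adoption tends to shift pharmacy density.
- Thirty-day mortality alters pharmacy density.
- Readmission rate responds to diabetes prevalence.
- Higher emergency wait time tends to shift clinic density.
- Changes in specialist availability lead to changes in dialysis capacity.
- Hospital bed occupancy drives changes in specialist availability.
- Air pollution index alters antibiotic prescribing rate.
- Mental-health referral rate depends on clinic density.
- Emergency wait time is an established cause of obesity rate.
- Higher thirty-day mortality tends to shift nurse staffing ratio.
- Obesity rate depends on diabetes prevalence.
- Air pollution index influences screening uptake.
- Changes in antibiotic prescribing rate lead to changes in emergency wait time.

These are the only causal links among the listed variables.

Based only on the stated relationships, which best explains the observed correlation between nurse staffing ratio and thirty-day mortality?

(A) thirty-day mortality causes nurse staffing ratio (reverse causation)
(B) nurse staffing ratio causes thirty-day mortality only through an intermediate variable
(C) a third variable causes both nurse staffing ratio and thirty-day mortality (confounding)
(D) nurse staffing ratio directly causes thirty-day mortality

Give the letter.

A

The stated link runs thirty-day mortality → nurse staffing ratio; nurse staffing ratio has no causal path to thirty-day mortality. No variable causes both, so confounding is ruled out. The correlation reflects reverse causation.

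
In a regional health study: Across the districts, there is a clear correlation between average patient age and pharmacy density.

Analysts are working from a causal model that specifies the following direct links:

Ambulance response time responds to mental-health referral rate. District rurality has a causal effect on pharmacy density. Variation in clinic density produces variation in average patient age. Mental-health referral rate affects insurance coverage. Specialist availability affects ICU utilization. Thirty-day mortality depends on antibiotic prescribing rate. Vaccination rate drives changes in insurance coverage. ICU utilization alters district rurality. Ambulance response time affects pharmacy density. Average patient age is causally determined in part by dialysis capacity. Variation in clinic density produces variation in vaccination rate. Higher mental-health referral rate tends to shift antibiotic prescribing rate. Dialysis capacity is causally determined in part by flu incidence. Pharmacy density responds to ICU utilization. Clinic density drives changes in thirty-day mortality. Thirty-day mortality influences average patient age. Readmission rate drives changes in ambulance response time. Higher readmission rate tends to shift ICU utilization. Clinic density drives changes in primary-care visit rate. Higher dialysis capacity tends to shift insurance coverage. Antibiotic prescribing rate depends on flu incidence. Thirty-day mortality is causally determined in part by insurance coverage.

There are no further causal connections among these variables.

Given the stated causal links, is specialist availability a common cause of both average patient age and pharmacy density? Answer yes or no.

Specialist availability has no stated causal path to average patient age. A confounder must cause both variables, so specialist availability does not qualify.

no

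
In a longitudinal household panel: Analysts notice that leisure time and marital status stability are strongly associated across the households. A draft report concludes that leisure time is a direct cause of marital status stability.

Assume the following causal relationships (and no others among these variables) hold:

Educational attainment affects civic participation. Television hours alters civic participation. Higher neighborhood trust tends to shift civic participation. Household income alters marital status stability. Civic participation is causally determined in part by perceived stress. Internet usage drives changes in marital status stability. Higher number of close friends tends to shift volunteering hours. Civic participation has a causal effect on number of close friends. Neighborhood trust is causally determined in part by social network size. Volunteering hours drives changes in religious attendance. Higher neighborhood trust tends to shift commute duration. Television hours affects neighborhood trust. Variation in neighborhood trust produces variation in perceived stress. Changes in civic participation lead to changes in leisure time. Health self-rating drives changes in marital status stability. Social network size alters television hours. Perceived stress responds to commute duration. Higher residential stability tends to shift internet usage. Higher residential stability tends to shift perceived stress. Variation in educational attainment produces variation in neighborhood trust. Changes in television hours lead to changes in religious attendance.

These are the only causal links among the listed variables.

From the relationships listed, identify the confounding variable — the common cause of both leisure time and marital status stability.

Residential stability has a causal path to leisure time (residential stability → perceived stress → civic participation → leisure time) and a separate causal path to marital status stability (residential stability → internet usage → marital status stability), so it is a common cause of both.
No stated relationship gives leisure time a causal route to marital status stability, so the correlation is explained by the shared upstream cause rather than a direct effect.

residential stability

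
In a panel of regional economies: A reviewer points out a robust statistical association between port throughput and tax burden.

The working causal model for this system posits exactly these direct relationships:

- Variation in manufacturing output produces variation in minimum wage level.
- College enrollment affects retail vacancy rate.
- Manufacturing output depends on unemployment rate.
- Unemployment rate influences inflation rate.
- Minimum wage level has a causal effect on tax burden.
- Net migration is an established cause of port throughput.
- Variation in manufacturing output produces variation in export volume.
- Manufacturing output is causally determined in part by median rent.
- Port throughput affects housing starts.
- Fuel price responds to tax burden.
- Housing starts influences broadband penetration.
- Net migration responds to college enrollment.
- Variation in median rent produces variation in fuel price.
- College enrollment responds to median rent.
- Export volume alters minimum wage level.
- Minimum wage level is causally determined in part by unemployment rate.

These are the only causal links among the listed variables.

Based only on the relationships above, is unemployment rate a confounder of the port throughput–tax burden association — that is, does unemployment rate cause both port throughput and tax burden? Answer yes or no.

Unemployment rate has no stated causal path to port throughput. A confounder must cause both variables, so unemployment rate does not qualify.

no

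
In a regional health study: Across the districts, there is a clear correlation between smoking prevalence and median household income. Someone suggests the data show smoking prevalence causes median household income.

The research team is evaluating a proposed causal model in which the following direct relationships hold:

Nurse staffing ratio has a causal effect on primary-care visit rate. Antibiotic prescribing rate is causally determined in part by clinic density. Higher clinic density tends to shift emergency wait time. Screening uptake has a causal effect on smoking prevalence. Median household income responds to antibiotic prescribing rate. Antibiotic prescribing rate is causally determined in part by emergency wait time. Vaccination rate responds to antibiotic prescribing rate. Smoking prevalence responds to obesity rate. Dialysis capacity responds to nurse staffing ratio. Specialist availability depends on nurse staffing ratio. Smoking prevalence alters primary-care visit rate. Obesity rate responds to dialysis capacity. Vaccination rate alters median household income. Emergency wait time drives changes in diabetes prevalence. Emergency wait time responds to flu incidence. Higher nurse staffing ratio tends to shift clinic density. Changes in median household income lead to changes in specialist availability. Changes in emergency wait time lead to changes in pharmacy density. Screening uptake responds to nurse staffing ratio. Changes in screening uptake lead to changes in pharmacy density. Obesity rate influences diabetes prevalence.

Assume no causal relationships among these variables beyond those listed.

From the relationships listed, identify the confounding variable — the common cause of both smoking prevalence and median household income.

nurse staffing ratio

Nurse staffing ratio has a causal path to smoking prevalence (nurse staffing ratio → screening uptake → smoking prevalence) and a separate causal path to median household income (nurse staffing ratio → clinic density → antibiotic prescribing rate → median household income), so it is a common cause of both.
No stated relationship gives smoking prevalence a causal route to median household income, so the correlation is explained by the shared upstream cause rather than a direct effect.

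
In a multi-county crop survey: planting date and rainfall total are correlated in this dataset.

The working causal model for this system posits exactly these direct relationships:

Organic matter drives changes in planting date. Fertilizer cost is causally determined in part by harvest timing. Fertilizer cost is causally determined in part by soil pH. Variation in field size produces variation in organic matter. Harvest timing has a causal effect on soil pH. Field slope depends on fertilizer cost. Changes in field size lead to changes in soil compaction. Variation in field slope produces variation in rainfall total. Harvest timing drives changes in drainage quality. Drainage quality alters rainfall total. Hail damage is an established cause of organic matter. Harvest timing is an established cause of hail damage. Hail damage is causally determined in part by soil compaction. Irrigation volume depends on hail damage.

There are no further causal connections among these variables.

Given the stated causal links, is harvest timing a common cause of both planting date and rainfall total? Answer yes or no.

yes

Harvest timing has a causal path to planting date (harvest timing → hail damage → organic matter → planting date) and to rainfall total (harvest timing → drainage quality → rainfall total), so it is a common cause of both — a confounder.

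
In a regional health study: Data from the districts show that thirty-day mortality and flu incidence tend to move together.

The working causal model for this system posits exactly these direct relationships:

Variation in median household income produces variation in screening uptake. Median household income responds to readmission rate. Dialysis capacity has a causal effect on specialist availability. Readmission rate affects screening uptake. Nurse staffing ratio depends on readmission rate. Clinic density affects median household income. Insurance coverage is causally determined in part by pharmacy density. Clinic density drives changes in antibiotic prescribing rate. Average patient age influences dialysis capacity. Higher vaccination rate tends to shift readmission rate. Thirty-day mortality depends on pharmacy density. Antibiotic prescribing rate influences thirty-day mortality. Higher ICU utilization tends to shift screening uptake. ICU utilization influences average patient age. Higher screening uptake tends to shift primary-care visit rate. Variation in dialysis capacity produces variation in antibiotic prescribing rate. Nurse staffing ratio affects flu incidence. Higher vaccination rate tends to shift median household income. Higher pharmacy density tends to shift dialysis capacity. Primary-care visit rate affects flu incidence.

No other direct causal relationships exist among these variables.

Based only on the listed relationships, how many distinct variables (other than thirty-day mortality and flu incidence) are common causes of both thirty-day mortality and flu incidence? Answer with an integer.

2

The common causes are: ICU utilization (to thirty-day mortality via ICU utilization → average patient age → dialysis capacity → antibiotic prescribing rate → thirty-day mortality; to flu incidence via ICU utilization → screening uptake → primary-care visit rate → flu incidence); clinic density (to thirty-day mortality via clinic density → antibiotic prescribing rate → thirty-day mortality; to flu incidence via clinic density → median household income → screening uptake → primary-care visit rate → flu incidence).
Every other variable lacks a causal path to at least one of thirty-day mortality and flu incidence.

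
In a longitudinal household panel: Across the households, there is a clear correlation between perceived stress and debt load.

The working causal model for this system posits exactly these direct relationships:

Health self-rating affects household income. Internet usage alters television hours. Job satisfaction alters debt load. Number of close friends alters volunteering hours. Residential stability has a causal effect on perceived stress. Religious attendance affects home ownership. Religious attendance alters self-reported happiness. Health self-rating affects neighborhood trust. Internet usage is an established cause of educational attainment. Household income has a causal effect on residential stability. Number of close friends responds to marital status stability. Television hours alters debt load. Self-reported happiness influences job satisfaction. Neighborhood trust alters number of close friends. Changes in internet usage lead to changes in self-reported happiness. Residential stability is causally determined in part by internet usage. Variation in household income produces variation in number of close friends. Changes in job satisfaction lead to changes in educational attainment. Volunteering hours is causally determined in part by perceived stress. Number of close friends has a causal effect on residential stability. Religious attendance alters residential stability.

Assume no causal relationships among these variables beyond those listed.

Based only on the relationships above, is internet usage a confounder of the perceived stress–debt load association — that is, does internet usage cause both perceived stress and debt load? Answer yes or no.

Internet usage has a causal path to perceived stress (internet usage → residential stability → perceived stress) and to debt load (internet usage → television hours → debt load), so it is a common cause of both — a confounder.

yes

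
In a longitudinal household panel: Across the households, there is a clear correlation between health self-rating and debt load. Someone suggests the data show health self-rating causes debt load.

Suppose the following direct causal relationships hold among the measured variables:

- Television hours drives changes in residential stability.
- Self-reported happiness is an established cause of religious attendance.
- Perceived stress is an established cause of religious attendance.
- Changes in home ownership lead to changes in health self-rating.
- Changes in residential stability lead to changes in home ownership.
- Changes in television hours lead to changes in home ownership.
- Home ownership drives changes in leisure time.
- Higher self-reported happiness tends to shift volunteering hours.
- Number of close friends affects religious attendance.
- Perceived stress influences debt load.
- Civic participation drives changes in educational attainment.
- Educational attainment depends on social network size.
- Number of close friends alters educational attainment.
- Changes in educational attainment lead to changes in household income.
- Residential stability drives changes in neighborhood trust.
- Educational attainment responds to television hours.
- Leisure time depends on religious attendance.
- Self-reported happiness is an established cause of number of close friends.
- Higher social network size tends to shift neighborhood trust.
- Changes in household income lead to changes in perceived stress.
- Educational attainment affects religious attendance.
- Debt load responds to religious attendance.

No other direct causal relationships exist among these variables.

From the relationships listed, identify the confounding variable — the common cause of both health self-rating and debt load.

television hours

Television hours has a causal path to health self-rating (television hours → home ownership → health self-rating) and a separate causal path to debt load (television hours → educational attainment → religious attendance → debt load), so it is a common cause of both.
No stated relationship gives health self-rating a causal route to debt load, so the correlation is explained by the shared upstream cause rather than a direct effect.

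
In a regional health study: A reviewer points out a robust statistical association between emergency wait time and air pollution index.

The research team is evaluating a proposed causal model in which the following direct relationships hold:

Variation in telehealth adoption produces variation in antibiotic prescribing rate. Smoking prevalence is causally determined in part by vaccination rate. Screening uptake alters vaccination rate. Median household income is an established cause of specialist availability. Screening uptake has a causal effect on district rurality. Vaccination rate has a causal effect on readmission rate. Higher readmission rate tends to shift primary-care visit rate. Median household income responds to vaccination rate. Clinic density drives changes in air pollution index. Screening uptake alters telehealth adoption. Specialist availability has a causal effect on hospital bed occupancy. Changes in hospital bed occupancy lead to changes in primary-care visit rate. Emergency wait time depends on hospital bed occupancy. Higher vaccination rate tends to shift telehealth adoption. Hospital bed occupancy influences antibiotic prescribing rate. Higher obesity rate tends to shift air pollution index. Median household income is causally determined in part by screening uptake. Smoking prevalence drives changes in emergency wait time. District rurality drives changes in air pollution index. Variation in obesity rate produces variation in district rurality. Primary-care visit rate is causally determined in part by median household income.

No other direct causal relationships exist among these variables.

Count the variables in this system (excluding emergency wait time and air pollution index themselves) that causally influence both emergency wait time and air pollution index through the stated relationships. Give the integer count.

1

The common causes are: screening uptake (to emergency wait time via screening uptake → vaccination rate → smoking prevalence → emergency wait time; to air pollution index via screening uptake → district rurality → air pollution index).
Every other variable lacks a causal path to at least one of emergency wait time and air pollution index.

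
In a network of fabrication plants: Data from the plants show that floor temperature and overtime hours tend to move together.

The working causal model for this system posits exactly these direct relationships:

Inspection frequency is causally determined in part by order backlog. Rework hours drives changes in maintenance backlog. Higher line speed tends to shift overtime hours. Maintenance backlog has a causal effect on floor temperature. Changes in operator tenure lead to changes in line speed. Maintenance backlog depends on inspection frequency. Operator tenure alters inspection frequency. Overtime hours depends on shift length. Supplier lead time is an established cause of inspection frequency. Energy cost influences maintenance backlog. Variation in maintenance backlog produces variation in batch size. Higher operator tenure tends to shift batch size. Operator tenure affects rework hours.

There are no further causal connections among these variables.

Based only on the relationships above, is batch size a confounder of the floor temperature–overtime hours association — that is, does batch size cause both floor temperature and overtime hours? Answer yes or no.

no

Batch size has no stated causal path to either floor temperature or overtime hours. A confounder must cause both variables, so batch size does not qualify.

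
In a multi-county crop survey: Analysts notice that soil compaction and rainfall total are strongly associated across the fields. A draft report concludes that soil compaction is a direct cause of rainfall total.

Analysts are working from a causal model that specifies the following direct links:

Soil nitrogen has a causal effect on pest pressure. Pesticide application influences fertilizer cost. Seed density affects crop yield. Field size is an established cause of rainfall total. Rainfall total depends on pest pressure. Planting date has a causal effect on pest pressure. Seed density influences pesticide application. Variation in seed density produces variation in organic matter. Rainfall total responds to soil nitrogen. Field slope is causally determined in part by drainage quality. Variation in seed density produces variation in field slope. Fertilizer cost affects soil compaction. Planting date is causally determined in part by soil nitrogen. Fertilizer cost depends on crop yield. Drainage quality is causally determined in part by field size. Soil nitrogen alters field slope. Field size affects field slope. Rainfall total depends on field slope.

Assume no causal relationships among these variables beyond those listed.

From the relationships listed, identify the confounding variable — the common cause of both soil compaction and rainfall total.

seed density

Seed density has a causal path to soil compaction (seed density → crop yield → fertilizer cost → soil compaction) and a separate causal path to rainfall total (seed density → field slope → rainfall total), so it is a common cause of both.
No stated relationship gives soil compaction a causal route to rainfall total, so the correlation is explained by the shared upstream cause rather than a direct effect.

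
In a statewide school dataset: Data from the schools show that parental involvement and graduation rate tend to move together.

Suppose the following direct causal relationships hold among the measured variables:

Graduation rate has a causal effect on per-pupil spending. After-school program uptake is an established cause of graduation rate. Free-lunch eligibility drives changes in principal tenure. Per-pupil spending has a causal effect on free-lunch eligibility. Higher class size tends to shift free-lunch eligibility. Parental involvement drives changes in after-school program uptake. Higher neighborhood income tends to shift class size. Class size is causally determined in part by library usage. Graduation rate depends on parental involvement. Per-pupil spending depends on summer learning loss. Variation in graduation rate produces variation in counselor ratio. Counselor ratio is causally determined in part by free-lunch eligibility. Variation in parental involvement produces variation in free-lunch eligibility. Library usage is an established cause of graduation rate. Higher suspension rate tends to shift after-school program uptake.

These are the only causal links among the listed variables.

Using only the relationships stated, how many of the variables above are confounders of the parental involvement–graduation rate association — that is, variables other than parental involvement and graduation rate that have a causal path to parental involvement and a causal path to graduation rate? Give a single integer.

No listed variable has a causal path to both parental involvement and graduation rate, so there are no common causes.

0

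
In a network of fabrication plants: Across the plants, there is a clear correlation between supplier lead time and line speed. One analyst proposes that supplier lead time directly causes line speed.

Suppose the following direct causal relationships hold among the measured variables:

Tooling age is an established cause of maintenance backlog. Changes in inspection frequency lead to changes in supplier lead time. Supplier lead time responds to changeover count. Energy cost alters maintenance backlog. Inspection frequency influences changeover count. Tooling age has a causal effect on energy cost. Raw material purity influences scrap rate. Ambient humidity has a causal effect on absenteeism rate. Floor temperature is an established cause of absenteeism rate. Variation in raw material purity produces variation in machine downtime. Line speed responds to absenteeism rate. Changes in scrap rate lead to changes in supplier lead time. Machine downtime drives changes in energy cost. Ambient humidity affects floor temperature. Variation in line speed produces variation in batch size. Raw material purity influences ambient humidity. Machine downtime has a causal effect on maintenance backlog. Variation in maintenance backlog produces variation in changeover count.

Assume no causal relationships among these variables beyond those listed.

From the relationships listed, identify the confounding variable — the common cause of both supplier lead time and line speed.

Raw material purity has a causal path to supplier lead time (raw material purity → scrap rate → supplier lead time) and a separate causal path to line speed (raw material purity → ambient humidity → absenteeism rate → line speed), so it is a common cause of both.
No stated relationship gives supplier lead time a causal route to line speed, so the correlation is explained by the shared upstream cause rather than a direct effect.

raw material purity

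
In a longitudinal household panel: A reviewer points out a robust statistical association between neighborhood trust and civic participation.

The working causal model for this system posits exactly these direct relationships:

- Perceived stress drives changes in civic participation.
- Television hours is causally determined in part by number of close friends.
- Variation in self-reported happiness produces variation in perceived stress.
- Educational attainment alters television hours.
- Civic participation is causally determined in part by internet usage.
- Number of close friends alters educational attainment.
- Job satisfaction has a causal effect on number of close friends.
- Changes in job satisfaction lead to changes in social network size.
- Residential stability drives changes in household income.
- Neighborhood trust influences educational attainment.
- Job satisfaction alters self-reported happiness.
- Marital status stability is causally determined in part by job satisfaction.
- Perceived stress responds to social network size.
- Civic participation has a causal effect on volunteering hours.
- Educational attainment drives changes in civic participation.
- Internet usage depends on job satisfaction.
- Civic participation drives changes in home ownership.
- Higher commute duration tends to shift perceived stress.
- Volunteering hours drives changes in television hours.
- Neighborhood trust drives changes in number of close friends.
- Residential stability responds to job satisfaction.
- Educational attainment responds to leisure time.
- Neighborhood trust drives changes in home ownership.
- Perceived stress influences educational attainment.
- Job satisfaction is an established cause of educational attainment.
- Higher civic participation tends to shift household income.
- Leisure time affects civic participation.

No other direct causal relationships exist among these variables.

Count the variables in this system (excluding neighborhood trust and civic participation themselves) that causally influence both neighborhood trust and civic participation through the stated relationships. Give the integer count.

0

No listed variable has a causal path to both neighborhood trust and civic participation, so there are no common causes.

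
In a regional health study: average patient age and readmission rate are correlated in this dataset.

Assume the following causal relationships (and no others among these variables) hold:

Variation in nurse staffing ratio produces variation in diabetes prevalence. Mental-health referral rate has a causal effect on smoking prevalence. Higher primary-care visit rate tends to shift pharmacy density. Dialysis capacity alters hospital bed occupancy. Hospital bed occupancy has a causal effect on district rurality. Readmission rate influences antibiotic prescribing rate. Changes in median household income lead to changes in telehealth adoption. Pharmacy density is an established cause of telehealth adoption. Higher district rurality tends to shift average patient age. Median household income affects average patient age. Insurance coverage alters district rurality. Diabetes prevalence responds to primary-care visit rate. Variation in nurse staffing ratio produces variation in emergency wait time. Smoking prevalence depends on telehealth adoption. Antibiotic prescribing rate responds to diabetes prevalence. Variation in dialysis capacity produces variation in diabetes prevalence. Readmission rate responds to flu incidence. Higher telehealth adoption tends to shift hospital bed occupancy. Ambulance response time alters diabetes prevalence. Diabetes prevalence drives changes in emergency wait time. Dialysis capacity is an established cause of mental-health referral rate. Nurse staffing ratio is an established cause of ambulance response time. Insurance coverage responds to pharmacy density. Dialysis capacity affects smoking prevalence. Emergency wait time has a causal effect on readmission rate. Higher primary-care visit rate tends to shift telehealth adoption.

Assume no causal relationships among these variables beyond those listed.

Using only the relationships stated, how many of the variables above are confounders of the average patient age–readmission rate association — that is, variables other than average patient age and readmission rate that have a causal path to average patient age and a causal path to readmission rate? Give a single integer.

The common causes are: dialysis capacity (to average patient age via dialysis capacity → hospital bed occupancy → district rurality → average patient age; to readmission rate via dialysis capacity → diabetes prevalence → emergency wait time → readmission rate); primary-care visit rate (to average patient age via primary-care visit rate → pharmacy density → insurance coverage → district rurality → average patient age; to readmission rate via primary-care visit rate → diabetes prevalence → emergency wait time → readmission rate).
Every other variable lacks a causal path to at least one of average patient age and readmission rate.

2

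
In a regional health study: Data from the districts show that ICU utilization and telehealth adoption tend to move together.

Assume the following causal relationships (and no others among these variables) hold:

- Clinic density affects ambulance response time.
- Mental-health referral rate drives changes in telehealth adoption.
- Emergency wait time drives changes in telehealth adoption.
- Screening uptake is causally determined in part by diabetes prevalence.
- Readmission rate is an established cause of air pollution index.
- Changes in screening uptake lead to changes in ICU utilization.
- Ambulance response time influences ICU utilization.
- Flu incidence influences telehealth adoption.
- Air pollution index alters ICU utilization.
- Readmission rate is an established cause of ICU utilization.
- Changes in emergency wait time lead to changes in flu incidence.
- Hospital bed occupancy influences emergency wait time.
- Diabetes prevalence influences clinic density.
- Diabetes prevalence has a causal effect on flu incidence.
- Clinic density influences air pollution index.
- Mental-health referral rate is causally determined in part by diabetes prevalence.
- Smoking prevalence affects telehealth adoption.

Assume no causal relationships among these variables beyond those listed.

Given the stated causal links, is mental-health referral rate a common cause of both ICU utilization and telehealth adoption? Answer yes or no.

Mental-health referral rate has no stated causal path to ICU utilization. A confounder must cause both variables, so mental-health referral rate does not qualify.

no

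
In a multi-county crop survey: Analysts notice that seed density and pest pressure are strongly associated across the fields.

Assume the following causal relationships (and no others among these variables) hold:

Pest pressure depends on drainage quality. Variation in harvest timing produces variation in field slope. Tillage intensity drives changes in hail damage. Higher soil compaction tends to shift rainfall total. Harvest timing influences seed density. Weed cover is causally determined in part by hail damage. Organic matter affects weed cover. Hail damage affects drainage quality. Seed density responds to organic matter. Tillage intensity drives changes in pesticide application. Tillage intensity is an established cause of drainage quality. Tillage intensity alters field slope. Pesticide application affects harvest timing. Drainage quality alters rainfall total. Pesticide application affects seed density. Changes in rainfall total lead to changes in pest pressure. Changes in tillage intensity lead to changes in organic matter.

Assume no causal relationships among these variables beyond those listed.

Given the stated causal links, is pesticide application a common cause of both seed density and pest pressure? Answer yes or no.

no

Pesticide application has no stated causal path to pest pressure. A confounder must cause both variables, so pesticide application does not qualify.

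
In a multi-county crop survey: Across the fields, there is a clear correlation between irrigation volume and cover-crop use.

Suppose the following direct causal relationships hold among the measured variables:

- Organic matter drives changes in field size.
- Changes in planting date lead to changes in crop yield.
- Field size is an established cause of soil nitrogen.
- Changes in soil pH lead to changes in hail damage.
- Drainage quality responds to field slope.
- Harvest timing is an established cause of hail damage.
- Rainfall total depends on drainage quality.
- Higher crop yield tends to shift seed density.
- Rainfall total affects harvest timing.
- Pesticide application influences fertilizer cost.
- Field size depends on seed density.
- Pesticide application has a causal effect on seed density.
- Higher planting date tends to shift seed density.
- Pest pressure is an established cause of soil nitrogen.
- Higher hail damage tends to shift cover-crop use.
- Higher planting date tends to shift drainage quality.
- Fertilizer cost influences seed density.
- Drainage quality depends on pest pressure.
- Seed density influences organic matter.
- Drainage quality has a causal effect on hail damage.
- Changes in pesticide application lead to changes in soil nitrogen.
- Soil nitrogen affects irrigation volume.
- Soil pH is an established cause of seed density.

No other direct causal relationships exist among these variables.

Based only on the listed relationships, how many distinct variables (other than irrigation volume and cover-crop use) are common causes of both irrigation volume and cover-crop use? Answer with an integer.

The common causes are: pest pressure (to irrigation volume via pest pressure → soil nitrogen → irrigation volume; to cover-crop use via pest pressure → drainage quality → hail damage → cover-crop use); planting date (to irrigation volume via planting date → seed density → field size → soil nitrogen → irrigation volume; to cover-crop use via planting date → drainage quality → hail damage → cover-crop use); soil pH (to irrigation volume via soil pH → seed density → field size → soil nitrogen → irrigation volume; to cover-crop use via soil pH → hail damage → cover-crop use).
Every other variable lacks a causal path to at least one of irrigation volume and cover-crop use.

3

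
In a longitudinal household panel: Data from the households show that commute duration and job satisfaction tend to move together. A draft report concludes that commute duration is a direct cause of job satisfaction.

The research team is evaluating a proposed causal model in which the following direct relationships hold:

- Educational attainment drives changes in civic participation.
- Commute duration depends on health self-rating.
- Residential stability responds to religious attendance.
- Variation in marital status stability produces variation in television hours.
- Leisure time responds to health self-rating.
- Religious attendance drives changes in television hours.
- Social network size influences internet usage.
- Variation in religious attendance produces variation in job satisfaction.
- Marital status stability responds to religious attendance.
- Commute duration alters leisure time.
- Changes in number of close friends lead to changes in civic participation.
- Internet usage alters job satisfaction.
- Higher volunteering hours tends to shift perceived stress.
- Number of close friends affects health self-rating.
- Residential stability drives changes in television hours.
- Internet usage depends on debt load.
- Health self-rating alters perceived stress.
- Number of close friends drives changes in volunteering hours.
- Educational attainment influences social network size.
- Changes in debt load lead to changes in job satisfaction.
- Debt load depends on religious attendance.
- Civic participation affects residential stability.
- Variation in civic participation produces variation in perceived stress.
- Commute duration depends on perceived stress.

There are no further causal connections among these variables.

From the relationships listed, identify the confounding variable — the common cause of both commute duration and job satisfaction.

Educational attainment has a causal path to commute duration (educational attainment → civic participation → perceived stress → commute duration) and a separate causal path to job satisfaction (educational attainment → social network size → internet usage → job satisfaction), so it is a common cause of both.
No stated relationship gives commute duration a causal route to job satisfaction, so the correlation is explained by the shared upstream cause rather than a direct effect.

educational attainment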